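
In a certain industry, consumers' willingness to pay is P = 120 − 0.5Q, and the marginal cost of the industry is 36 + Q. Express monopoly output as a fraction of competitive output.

Q_m/Q_c = 0.75

The monopolist equates marginal revenue to marginal cost: 120 − Q = 36 + Q, so Q = 42. From demand, P = 99.
Under competition P = MC: 120 − 0.5Q = 36 + Q ⇒ Q = 56, P = 92.
Ratio Q_m/Q_c = 42/56 = 0.75.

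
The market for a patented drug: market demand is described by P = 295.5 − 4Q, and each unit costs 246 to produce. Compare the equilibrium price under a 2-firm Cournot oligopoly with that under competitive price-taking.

Cournot: P = 262.5; Competition: P = 246

With 2 symmetric Cournot firms, each firm's FOC gives 295.5 − 12q = 246, so q = 4.125, Q = 2·4.125 = 8.25, and P = 262.5.
Competitive firms price at marginal cost: P = 246, giving Q = 12.375.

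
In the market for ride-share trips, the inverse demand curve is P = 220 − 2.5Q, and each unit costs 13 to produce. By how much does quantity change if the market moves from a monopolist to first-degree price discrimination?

Monopoly sets MR = MC: 220 − 5Q = 13 ⇒ Q = 41.4, P = 220 − 2.5·41.4 = 116.5.
With perfect price discrimination, output is the efficient level Q = 82.8 (where demand meets MC), but every buyer pays their willingness to pay: CS = 0 and PS = total surplus.
Change in quantity: 82.8 − 41.4 = 41.4.

Quantity rises by 41.4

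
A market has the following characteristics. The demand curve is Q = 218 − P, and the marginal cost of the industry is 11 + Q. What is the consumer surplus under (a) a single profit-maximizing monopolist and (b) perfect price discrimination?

Monopoly: CS = 2380.5; Perfect PD: CS = 0

Inverting demand: P = 218 − Q.
Monopoly sets MR = MC: 218 − 2Q = 11 + Q ⇒ Q = 69, P = 218 − 69 = 149.
CS = ½·(218 − 149)·69 = 2380.5.
With perfect price discrimination, output is the efficient level Q = 103.5 (where demand meets MC), but every buyer pays their willingness to pay: CS = 0 and PS = total surplus.
CS = 0.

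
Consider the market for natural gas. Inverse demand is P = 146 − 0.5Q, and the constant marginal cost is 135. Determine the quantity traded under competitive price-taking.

Competitive firms price at marginal cost: P = 135, giving Q = 22.

Q = 22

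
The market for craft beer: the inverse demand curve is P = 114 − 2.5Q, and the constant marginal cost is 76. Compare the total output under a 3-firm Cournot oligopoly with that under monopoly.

In a 3-firm Cournot equilibrium, symmetry and the first-order condition give q = (114 − 76)/(10) = 3.8. So Q = 11.4 and P = 85.5.
The monopolist equates marginal revenue to marginal cost: 114 − 5Q = 76, so Q = 7.6. From demand, P = 95.

Cournot: Q = 11.4; Monopoly: Q = 7.6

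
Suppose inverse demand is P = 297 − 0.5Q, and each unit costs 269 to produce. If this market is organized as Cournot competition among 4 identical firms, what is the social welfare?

TS = 752.64

With 4 symmetric Cournot firms, each firm's FOC gives 297 − 2.5q = 269, so q = 11.2, Q = 4·11.2 = 44.8, and P = 274.6.
CS = ½·(297 − 274.6)·44.8 = 501.76; PS = (274.6 − 269)·44.8 = 250.88; TS = 752.64.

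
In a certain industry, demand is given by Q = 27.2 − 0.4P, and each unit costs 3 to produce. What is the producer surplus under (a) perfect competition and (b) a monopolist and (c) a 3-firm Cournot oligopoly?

Inverting demand: P = 68 − 2.5Q.
Perfect competition: P = MC = 3, so 68 − 2.5Q = 3 and Q = 26.
PS = (3 − 3)·26 = 0.
The monopolist equates marginal revenue to marginal cost: 68 − 5Q = 3, so Q = 13. From demand, P = 35.5.
PS = (35.5 − 3)·13 = 422.5.
Cournot with 3 identical firms: the symmetric best-response condition is 68 − 10q = 3. Each firm produces q = 6.5, total output Q = 19.5, price P = 19.25.
PS = (19.25 − 3)·19.5 = 316.875.

Competition: PS = 0; Monopoly: PS = 422.5; Cournot: PS = 316.875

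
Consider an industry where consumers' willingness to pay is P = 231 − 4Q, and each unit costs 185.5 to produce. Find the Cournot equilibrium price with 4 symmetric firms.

P = 194.6

Cournot with 4 identical firms: the symmetric best-response condition is 231 − 20q = 185.5. Each firm produces q = 2.275, total output Q = 9.1, price P = 194.6.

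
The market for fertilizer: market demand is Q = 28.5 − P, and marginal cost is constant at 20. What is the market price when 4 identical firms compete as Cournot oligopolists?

Inverting demand: P = 28.5 − Q.
With 4 symmetric Cournot firms, each firm's FOC gives 28.5 − 5q = 20, so q = 1.7, Q = 4·1.7 = 6.8, and P = 21.7.

P = 21.7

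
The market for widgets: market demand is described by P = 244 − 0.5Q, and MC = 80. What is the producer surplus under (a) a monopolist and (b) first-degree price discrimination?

Monopoly: PS = 13448; Perfect PD: PS = 26896

A monopolist chooses Q where MR = MC. MR = 244 − Q; setting this equal to 80 gives Q = 164 and P = 162.
PS = (162 − 80)·164 = 13448.
With perfect price discrimination, output is the efficient level Q = 328 (where demand meets MC), but every buyer pays their willingness to pay: CS = 0 and PS = total surplus.
PS = ½·(244 − 80)·328 = 26896.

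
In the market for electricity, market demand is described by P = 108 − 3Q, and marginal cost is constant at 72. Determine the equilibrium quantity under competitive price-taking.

Q = 12

Under competition P = MC = 72, so Q = (108 − 72)/3 = 12.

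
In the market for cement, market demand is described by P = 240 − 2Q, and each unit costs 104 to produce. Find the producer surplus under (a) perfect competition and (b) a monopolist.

Competition: PS = 0; Monopoly: PS = 2312

Under competition P = MC = 104, so Q = (240 − 104)/2 = 68.
PS = (104 − 104)·68 = 0.
A monopolist chooses Q where MR = MC. MR = 240 − 4Q; setting this equal to 104 gives Q = 34 and P = 172.
PS = (172 − 104)·34 = 2312.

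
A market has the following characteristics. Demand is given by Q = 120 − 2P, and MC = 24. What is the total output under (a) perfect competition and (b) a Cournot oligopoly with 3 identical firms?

Competition: Q = 72; Cournot: Q = 54

Inverting demand: P = 60 − 0.5Q.
Competitive firms price at marginal cost: P = 24, giving Q = 72.
Cournot with 3 identical firms: the symmetric best-response condition is 60 − 2q = 24. Each firm produces q = 18, total output Q = 54, price P = 33.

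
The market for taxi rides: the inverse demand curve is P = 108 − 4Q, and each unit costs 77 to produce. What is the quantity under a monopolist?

The monopolist equates marginal revenue to marginal cost: 108 − 8Q = 77, so Q = 3.875. From demand, P = 92.5.

Q = 3.875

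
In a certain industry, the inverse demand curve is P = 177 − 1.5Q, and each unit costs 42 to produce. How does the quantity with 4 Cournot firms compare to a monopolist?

With 4 symmetric Cournot firms, each firm's FOC gives 177 − 7.5q = 42, so q = 18, Q = 4·18 = 72, and P = 69.
The monopolist equates marginal revenue to marginal cost: 177 − 3Q = 42, so Q = 45. From demand, P = 109.5.

Cournot: Q = 72; Monopoly: Q = 45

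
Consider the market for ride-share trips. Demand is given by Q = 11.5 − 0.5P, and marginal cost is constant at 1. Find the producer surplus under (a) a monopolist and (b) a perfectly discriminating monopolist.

Inverting demand: P = 23 − 2Q.
The monopolist equates marginal revenue to marginal cost: 23 − 4Q = 1, so Q = 5.5. From demand, P = 12.
PS = (12 − 1)·5.5 = 60.5.
Under first-degree price discrimination the firm charges each unit its demand price and produces up to where P = MC, i.e. Q = 11. Consumer surplus is zero; producer surplus equals total surplus.
PS = ½·(23 − 1)·11 = 121.

Monopoly: PS = 60.5; Perfect PD: PS = 121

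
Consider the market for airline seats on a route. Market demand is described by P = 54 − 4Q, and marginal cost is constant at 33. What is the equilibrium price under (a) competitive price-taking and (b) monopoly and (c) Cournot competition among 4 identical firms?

Competition: P = 33; Monopoly: P = 43.5; Cournot: P = 37.2

Under competition P = MC = 33, so Q = (54 − 33)/4 = 5.25.
The monopolist equates marginal revenue to marginal cost: 54 − 8Q = 33, so Q = 2.625. From demand, P = 43.5.
With 4 symmetric Cournot firms, each firm's FOC gives 54 − 20q = 33, so q = 1.05, Q = 4·1.05 = 4.2, and P = 37.2.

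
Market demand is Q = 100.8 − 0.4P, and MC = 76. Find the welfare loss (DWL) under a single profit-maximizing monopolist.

Inverting demand: P = 252 − 2.5Q.
Competitive firms price at marginal cost: P = 76, giving Q = 70.4.
The monopolist equates marginal revenue to marginal cost: 252 − 5Q = 76, so Q = 35.2. From demand, P = 164.
DWL is the triangle between Q = 35.2 and Q = 70.4: ½·(70.4 − 35.2)·(164 − 76) = 1548.8.

DWL = 1548.8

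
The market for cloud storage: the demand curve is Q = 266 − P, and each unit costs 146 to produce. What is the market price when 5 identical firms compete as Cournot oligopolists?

Inverting demand: P = 266 − Q.
In a 5-firm Cournot equilibrium, symmetry and the first-order condition give q = (266 − 146)/(6) = 20. So Q = 100 and P = 166.

P = 166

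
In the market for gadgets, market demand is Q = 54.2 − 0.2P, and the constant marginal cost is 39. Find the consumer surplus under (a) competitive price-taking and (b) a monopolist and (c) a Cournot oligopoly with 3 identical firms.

Competition: CS = 5382.4; Monopoly: CS = 1345.6; Cournot: CS = 3027.6

Inverting demand: P = 271 − 5Q.
Under competition P = MC = 39, so Q = (271 − 39)/5 = 46.4.
CS = ½·(271 − 39)·46.4 = 5382.4.
Monopoly sets MR = MC: 271 − 10Q = 39 ⇒ Q = 23.2, P = 271 − 5·23.2 = 155.
CS = ½·(271 − 155)·23.2 = 1345.6.
Cournot with 3 identical firms: the symmetric best-response condition is 271 − 20q = 39. Each firm produces q = 11.6, total output Q = 34.8, price P = 97.
CS = ½·(271 − 97)·34.8 = 3027.6.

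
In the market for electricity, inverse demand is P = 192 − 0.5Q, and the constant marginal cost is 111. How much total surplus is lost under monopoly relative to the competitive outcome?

Competitive firms price at marginal cost: P = 111, giving Q = 162.
A monopolist chooses Q where MR = MC. MR = 192 − Q; setting this equal to 111 gives Q = 81 and P = 151.5.
DWL is the triangle between Q = 81 and Q = 162: ½·(162 − 81)·(151.5 − 111) = 1640.25.

DWL = 1640.25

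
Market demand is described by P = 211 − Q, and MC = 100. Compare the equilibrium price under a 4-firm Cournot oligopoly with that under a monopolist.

Cournot: P = 122.2; Monopoly: P = 155.5

In a 4-firm Cournot equilibrium, symmetry and the first-order condition give q = (211 − 100)/(5) = 22.2. So Q = 88.8 and P = 122.2.
Monopoly sets MR = MC: 211 − 2Q = 100 ⇒ Q = 55.5, P = 211 − 55.5 = 155.5.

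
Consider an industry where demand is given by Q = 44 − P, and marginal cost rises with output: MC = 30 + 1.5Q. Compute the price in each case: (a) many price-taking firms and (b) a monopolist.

Inverting demand: P = 44 − Q.
Competitive equilibrium sets price equal to marginal cost: 44 − Q = 30 + 1.5Q, so Q = 5.6 and P = 38.4.
The monopolist equates marginal revenue to marginal cost: 44 − 2Q = 30 + 1.5Q, so Q = 4. From demand, P = 40.

Competition: P = 38.4; Monopoly: P = 40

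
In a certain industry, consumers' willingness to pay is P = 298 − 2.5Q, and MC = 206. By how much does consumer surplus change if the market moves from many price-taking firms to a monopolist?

CS falls by 1269.6

Competitive firms price at marginal cost: P = 206, giving Q = 36.8.
CS = ½·(298 − 206)·36.8 = 1692.8.
A monopolist chooses Q where MR = MC. MR = 298 − 5Q; setting this equal to 206 gives Q = 18.4 and P = 252.
CS = ½·(298 − 252)·18.4 = 423.2.
Change in consumer surplus: 423.2 − 1692.8 = −1269.6.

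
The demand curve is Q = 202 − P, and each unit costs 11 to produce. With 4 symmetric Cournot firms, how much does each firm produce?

Inverting demand: P = 202 − Q.
Cournot with 4 identical firms: the symmetric best-response condition is 202 − 5q = 11. Each firm produces q = 38.2, total output Q = 152.8, price P = 49.2.

q_i = 38.2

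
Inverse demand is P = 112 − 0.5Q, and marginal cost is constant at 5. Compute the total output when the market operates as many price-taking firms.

Competitive firms price at marginal cost: P = 5, giving Q = 214.

Q = 214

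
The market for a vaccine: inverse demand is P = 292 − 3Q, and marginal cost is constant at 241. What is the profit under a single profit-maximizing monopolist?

The monopolist equates marginal revenue to marginal cost: 292 − 6Q = 241, so Q = 8.5. From demand, P = 266.5.
Profit = (266.5 − 241)·8.5 = 216.75.

Profit = 216.75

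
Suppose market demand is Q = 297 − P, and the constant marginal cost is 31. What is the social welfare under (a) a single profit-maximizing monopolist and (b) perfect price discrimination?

Inverting demand: P = 297 − Q.
The monopolist equates marginal revenue to marginal cost: 297 − 2Q = 31, so Q = 133. From demand, P = 164.
CS = ½·(297 − 164)·133 = 8844.5; PS = (164 − 31)·133 = 17689; TS = 26533.5.
A perfectly discriminating monopolist sells every unit with P(Q) ≥ MC(Q), so output equals the competitive quantity Q = 266. Each buyer pays their reservation price, so CS = 0 and the firm captures all surplus.
TS = 35378 (equal to competitive TS).

Monopoly: TS = 26533.5; Perfect PD: TS = 35378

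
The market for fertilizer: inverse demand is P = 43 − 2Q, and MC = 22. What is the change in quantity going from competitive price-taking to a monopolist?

Q falls by 5.25

Competitive firms price at marginal cost: P = 22, giving Q = 10.5.
Monopoly sets MR = MC: 43 − 4Q = 22 ⇒ Q = 5.25, P = 43 − 2·5.25 = 32.5.
Change in quantity: 5.25 − 10.5 = −5.25.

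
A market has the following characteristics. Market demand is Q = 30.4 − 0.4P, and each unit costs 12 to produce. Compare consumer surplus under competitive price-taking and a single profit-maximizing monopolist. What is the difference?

Inverting demand: P = 76 − 2.5Q.
Under competition P = MC = 12, so Q = (76 − 12)/2.5 = 25.6.
CS = ½·(76 − 12)·25.6 = 819.2.
Monopoly sets MR = MC: 76 − 5Q = 12 ⇒ Q = 12.8, P = 76 − 2.5·12.8 = 44.
CS = ½·(76 − 44)·12.8 = 204.8.
Change in consumer surplus: 204.8 − 819.2 = −614.4.

Consumer surplus falls by 614.4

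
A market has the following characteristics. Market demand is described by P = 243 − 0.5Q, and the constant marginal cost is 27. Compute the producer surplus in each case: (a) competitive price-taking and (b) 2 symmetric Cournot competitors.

Competition: PS = 0; Cournot: PS = 20736

Perfect competition: P = MC = 27, so 243 − 0.5Q = 27 and Q = 432.
PS = (27 − 27)·432 = 0.
With 2 symmetric Cournot firms, each firm's FOC gives 243 − 1.5q = 27, so q = 144, Q = 2·144 = 288, and P = 99.
PS = (99 − 27)·288 = 20736.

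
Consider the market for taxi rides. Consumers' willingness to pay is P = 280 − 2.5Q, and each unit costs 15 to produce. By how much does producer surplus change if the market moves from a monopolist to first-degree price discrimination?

Producer surplus rises by 7022.5

The monopolist equates marginal revenue to marginal cost: 280 − 5Q = 15, so Q = 53. From demand, P = 147.5.
PS = (147.5 − 15)·53 = 7022.5.
A perfectly discriminating monopolist sells every unit with P(Q) ≥ MC(Q), so output equals the competitive quantity Q = 106. Each buyer pays their reservation price, so CS = 0 and the firm captures all surplus.
PS = ½·(280 − 15)·106 = 14045.
Change in producer surplus: 14045 − 7022.5 = 7022.5.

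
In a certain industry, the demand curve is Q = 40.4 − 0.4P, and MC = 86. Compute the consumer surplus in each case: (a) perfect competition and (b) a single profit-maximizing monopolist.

Competition: CS = 45; Monopoly: CS = 11.25

Inverting demand: P = 101 − 2.5Q.
Competitive firms price at marginal cost: P = 86, giving Q = 6.
CS = ½·(101 − 86)·6 = 45.
A monopolist chooses Q where MR = MC. MR = 101 − 5Q; setting this equal to 86 gives Q = 3 and P = 93.5.
CS = ½·(101 − 93.5)·3 = 11.25.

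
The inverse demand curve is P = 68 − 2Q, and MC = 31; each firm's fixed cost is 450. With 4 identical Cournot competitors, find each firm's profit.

π_i = −422.62

In a 4-firm Cournot equilibrium, symmetry and the first-order condition give q = (68 − 31)/(10) = 3.7. So Q = 14.8 and P = 38.4.
Each firm's profit = (38.4 − 31)·3.7 − 450 = −422.62.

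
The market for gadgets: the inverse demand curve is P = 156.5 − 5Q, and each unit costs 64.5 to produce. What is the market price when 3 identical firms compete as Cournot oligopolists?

With 3 symmetric Cournot firms, each firm's FOC gives 156.5 − 20q = 64.5, so q = 4.6, Q = 3·4.6 = 13.8, and P = 87.5.

P = 87.5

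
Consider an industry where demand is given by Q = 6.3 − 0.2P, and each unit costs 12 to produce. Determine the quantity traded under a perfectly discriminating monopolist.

Q = 3.9

Inverting demand: P = 31.5 − 5Q.
A perfectly discriminating monopolist sells every unit with P(Q) ≥ MC(Q), so output equals the competitive quantity Q = 3.9. Each buyer pays their reservation price, so CS = 0 and the firm captures all surplus.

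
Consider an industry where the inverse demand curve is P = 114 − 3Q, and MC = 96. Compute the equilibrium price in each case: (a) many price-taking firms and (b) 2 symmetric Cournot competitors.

Under competition P = MC = 96, so Q = (114 − 96)/3 = 6.
With 2 symmetric Cournot firms, each firm's FOC gives 114 − 9q = 96, so q = 2, Q = 2·2 = 4, and P = 102.

Competition: P = 96; Cournot: P = 102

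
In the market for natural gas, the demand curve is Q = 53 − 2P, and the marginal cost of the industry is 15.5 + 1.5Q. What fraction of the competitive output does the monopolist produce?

Q_m/Q_c = 0.8

Inverting demand: P = 26.5 − 0.5Q.
Monopoly sets MR = MC: 26.5 − Q = 15.5 + 1.5Q ⇒ Q = 4.4, P = 26.5 − 0.5·4.4 = 24.3.
Competitive equilibrium sets price equal to marginal cost: 26.5 − 0.5Q = 15.5 + 1.5Q, so Q = 5.5 and P = 23.75.
Ratio Q_m/Q_c = 4.4/5.5 = 0.8.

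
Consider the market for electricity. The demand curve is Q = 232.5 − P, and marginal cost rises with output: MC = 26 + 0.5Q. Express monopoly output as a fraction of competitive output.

Inverting demand: P = 232.5 − Q.
The monopolist equates marginal revenue to marginal cost: 232.5 − 2Q = 26 + 0.5Q, so Q = 82.6. From demand, P = 149.9.
Competitive equilibrium sets price equal to marginal cost: 232.5 − Q = 26 + 0.5Q, so Q = 413/3 and P = 569/6.
Ratio Q_m/Q_c = 82.6/(413/3) = 0.6.

Q_m/Q_c = 0.6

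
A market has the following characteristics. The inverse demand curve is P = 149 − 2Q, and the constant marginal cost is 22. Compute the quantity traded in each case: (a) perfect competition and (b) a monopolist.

Competitive firms price at marginal cost: P = 22, giving Q = 63.5.
Monopoly sets MR = MC: 149 − 4Q = 22 ⇒ Q = 31.75, P = 149 − 2·31.75 = 85.5.

Competition: Q = 63.5; Monopoly: Q = 31.75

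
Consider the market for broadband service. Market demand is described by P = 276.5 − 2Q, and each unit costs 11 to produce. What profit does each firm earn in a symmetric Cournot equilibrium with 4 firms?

Cournot with 4 identical firms: the symmetric best-response condition is 276.5 − 10q = 11. Each firm produces q = 26.55, total output Q = 106.2, price P = 64.1.
Each firm's profit = (64.1 − 11)·26.55 = 1409.805.

π_i = 1409.805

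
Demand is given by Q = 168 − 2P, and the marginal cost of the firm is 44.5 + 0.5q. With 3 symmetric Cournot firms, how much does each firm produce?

Inverting demand: P = 84 − 0.5Q.
In a 3-firm Cournot equilibrium, symmetry and the first-order condition give q = (84 − 44.5)/(2.5) = 15.8. So Q = 47.4 and P = 60.3.

q_i = 15.8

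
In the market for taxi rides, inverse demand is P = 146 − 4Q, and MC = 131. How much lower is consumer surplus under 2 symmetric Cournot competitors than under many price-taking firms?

CS falls by 15.625

Under competition P = MC = 131, so Q = (146 − 131)/4 = 3.75.
CS = ½·(146 − 131)·3.75 = 28.125.
Cournot with 2 identical firms: the symmetric best-response condition is 146 − 12q = 131. Each firm produces q = 1.25, total output Q = 2.5, price P = 136.
CS = ½·(146 − 136)·2.5 = 12.5.
Change in consumer surplus: 12.5 − 28.125 = −15.625.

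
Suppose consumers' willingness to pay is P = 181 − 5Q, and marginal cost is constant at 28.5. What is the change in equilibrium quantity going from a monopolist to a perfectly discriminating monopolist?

Equilibrium quantity rises by 15.25

The monopolist equates marginal revenue to marginal cost: 181 − 10Q = 28.5, so Q = 15.25. From demand, P = 104.75.
A perfectly discriminating monopolist sells every unit with P(Q) ≥ MC(Q), so output equals the competitive quantity Q = 30.5. Each buyer pays their reservation price, so CS = 0 and the firm captures all surplus.
Change in equilibrium quantity: 30.5 − 15.25 = 15.25.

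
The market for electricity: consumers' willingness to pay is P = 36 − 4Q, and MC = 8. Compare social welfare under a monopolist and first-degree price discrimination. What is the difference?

TS rises by 24.5

The monopolist equates marginal revenue to marginal cost: 36 − 8Q = 8, so Q = 3.5. From demand, P = 22.
CS = ½·(36 − 22)·3.5 = 24.5; PS = (22 − 8)·3.5 = 49; TS = 73.5.
With perfect price discrimination, output is the efficient level Q = 7 (where demand meets MC), but every buyer pays their willingness to pay: CS = 0 and PS = total surplus.
TS = 98 (equal to competitive TS).
Change in social welfare: 98 − 73.5 = 24.5.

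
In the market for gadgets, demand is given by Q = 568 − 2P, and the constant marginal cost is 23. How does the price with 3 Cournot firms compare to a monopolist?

Inverting demand: P = 284 − 0.5Q.
With 3 symmetric Cournot firms, each firm's FOC gives 284 − 2q = 23, so q = 130.5, Q = 3·130.5 = 391.5, and P = 88.25.
A monopolist chooses Q where MR = MC. MR = 284 − Q; setting this equal to 23 gives Q = 261 and P = 153.5.

Cournot: P = 88.25; Monopoly: P = 153.5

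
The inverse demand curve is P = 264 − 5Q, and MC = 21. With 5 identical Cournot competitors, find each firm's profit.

In a 5-firm Cournot equilibrium, symmetry and the first-order condition give q = (264 − 21)/(30) = 8.1. So Q = 40.5 and P = 61.5.
Each firm's profit = (61.5 − 21)·8.1 = 328.05.

π_i = 328.05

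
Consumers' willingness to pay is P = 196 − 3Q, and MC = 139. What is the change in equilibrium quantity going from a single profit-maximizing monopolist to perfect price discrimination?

Q rises by 9.5

The monopolist equates marginal revenue to marginal cost: 196 − 6Q = 139, so Q = 9.5. From demand, P = 167.5.
Under first-degree price discrimination the firm charges each unit its demand price and produces up to where P = MC, i.e. Q = 19. Consumer surplus is zero; producer surplus equals total surplus.
Change in equilibrium quantity: 19 − 9.5 = 9.5.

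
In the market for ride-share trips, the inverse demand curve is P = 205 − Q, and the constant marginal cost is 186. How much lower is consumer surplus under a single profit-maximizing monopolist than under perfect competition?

Competitive firms price at marginal cost: P = 186, giving Q = 19.
CS = ½·(205 − 186)·19 = 180.5.
Monopoly sets MR = MC: 205 − 2Q = 186 ⇒ Q = 9.5, P = 205 − 9.5 = 195.5.
CS = ½·(205 − 195.5)·9.5 = 45.125.
Change in consumer surplus: 45.125 − 180.5 = −135.375.

CS falls by 135.375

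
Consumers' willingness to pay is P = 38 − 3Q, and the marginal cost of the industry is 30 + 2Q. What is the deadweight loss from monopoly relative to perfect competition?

Competitive equilibrium sets price equal to marginal cost: 38 − 3Q = 30 + 2Q, so Q = 1.6 and P = 33.2.
Monopoly sets MR = MC: 38 − 6Q = 30 + 2Q ⇒ Q = 1, P = 38 − 3·1 = 35.
CS = ½·(38 − 33.2)·1.6 = 3.84; PS = (33.2·1.6 − 30·1.6 − ½·2·1.6²) = 2.56; TS = 6.4.
CS = ½·(38 − 35)·1 = 1.5; PS = (35·1 − 30·1 − ½·2·1²) = 4; TS = 5.5.
DWL = 6.4 − 5.5 = 0.9.

DWL = 0.9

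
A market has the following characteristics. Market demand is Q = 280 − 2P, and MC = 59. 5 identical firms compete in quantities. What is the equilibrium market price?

P = 72.5

Inverting demand: P = 140 − 0.5Q.
Cournot with 5 identical firms: the symmetric best-response condition is 140 − 3q = 59. Each firm produces q = 27, total output Q = 135, price P = 72.5.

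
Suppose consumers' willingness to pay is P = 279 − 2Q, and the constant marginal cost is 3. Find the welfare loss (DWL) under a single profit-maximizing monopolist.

DWL = 4761

Perfect competition: P = MC = 3, so 279 − 2Q = 3 and Q = 138.
A monopolist chooses Q where MR = MC. MR = 279 − 4Q; setting this equal to 3 gives Q = 69 and P = 141.
DWL is the triangle between Q = 69 and Q = 138: ½·(138 − 69)·(141 − 3) = 4761.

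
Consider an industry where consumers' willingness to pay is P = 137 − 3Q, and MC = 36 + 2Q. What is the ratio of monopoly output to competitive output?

Monopoly sets MR = MC: 137 − 6Q = 36 + 2Q ⇒ Q = 12.625, P = 137 − 3·12.625 = 99.125.
Under competition P = MC: 137 − 3Q = 36 + 2Q ⇒ Q = 20.2, P = 76.4.
Ratio Q_m/Q_c = 12.625/20.2 = 0.625.

Q_m/Q_c = 0.625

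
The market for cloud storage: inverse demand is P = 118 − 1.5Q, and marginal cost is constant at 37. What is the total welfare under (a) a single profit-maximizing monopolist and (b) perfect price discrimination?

Monopoly sets MR = MC: 118 − 3Q = 37 ⇒ Q = 27, P = 118 − 1.5·27 = 77.5.
CS = ½·(118 − 77.5)·27 = 546.75; PS = (77.5 − 37)·27 = 1093.5; TS = 1640.25.
With perfect price discrimination, output is the efficient level Q = 54 (where demand meets MC), but every buyer pays their willingness to pay: CS = 0 and PS = total surplus.
TS = 2187 (equal to competitive TS).

Monopoly: TS = 1640.25; Perfect PD: TS = 2187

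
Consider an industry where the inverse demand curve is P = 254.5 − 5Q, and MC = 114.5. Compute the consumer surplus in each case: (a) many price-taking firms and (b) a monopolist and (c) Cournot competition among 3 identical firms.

Competition: CS = 1960; Monopoly: CS = 490; Cournot: CS = 1102.5

Competitive firms price at marginal cost: P = 114.5, giving Q = 28.
CS = ½·(254.5 − 114.5)·28 = 1960.
The monopolist equates marginal revenue to marginal cost: 254.5 − 10Q = 114.5, so Q = 14. From demand, P = 184.5.
CS = ½·(254.5 − 184.5)·14 = 490.
Cournot with 3 identical firms: the symmetric best-response condition is 254.5 − 20q = 114.5. Each firm produces q = 7, total output Q = 21, price P = 149.5.
CS = ½·(254.5 − 149.5)·21 = 1102.5.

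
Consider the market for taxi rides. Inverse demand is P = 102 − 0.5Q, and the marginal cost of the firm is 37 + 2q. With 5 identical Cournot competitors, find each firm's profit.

In a 5-firm Cournot equilibrium, symmetry and the first-order condition give q = (102 − 37)/(5) = 13. So Q = 65 and P = 69.5.
Each firm's profit = 69.5·13 − (37·13 + ½·2·13²) = 253.5.

π_i = 253.5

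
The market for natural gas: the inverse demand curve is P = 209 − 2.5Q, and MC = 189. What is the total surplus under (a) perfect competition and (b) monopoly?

Competition: TS = 80; Monopoly: TS = 60

Under competition P = MC = 189, so Q = (209 − 189)/2.5 = 8.
CS = ½·(209 − 189)·8 = 80; PS = (189 − 189)·8 = 0; TS = 80.
A monopolist chooses Q where MR = MC. MR = 209 − 5Q; setting this equal to 189 gives Q = 4 and P = 199.
CS = ½·(209 − 199)·4 = 20; PS = (199 − 189)·4 = 40; TS = 60.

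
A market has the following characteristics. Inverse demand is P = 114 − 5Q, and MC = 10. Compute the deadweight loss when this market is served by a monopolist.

Competitive firms price at marginal cost: P = 10, giving Q = 20.8.
Monopoly sets MR = MC: 114 − 10Q = 10 ⇒ Q = 10.4, P = 114 − 5·10.4 = 62.
DWL is the triangle between Q = 10.4 and Q = 20.8: ½·(20.8 − 10.4)·(62 − 10) = 270.4.

DWL = 270.4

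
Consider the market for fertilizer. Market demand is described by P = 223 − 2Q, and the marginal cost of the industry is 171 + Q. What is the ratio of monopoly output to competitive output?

Monopoly sets MR = MC: 223 − 4Q = 171 + Q ⇒ Q = 10.4, P = 223 − 2·10.4 = 202.2.
Under competition P = MC: 223 − 2Q = 171 + Q ⇒ Q = 52/3, P = 565/3.
Ratio Q_m/Q_c = 10.4/(52/3) = 0.6.

Q_m/Q_c = 0.6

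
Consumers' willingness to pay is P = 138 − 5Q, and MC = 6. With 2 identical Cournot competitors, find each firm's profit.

π_i = 387.2

With 2 symmetric Cournot firms, each firm's FOC gives 138 − 15q = 6, so q = 8.8, Q = 2·8.8 = 17.6, and P = 50.
Each firm's profit = (50 − 6)·8.8 = 387.2.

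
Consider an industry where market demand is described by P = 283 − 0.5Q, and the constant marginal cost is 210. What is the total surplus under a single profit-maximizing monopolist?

The monopolist equates marginal revenue to marginal cost: 283 − Q = 210, so Q = 73. From demand, P = 246.5.
CS = ½·(283 − 246.5)·73 = 1332.25; PS = (246.5 − 210)·73 = 2664.5; TS = 3996.75.

TS = 3996.75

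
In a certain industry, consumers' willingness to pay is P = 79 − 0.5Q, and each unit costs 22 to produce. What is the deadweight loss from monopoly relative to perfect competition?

Perfect competition: P = MC = 22, so 79 − 0.5Q = 22 and Q = 114.
A monopolist chooses Q where MR = MC. MR = 79 − Q; setting this equal to 22 gives Q = 57 and P = 50.5.
DWL is the triangle between Q = 57 and Q = 114: ½·(114 − 57)·(50.5 − 22) = 812.25.

DWL = 812.25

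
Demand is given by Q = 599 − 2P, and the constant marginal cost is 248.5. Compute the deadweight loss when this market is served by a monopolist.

DWL = 650.25

Inverting demand: P = 299.5 − 0.5Q.
Under competition P = MC = 248.5, so Q = (299.5 − 248.5)/0.5 = 102.
The monopolist equates marginal revenue to marginal cost: 299.5 − Q = 248.5, so Q = 51. From demand, P = 274.
DWL is the triangle between Q = 51 and Q = 102: ½·(102 − 51)·(274 − 248.5) = 650.25.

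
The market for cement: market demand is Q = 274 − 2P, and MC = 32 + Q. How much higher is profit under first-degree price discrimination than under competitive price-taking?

Inverting demand: P = 137 − 0.5Q.
Under competition P = MC: 137 − 0.5Q = 32 + Q ⇒ Q = 70, P = 102.
Profit = 102·70 − (32·70 + ½·1·70²) = 2450.
With perfect price discrimination, output is the efficient level Q = 70 (where demand meets MC), but every buyer pays their willingness to pay: CS = 0 and PS = total surplus.
PS equals the full surplus area, 3675. Profit = 3675 = 3675.
Change in profit: 3675 − 2450 = 1225.

Profit rises by 1225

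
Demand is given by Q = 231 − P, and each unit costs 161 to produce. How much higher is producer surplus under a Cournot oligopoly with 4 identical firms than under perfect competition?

Producer surplus rises by 784

Inverting demand: P = 231 − Q.
Under competition P = MC = 161, so Q = (231 − 161)/1 = 70.
PS = (161 − 161)·70 = 0.
Cournot with 4 identical firms: the symmetric best-response condition is 231 − 5q = 161. Each firm produces q = 14, total output Q = 56, price P = 175.
PS = (175 − 161)·56 = 784.
Change in producer surplus: 784 − 0 = 784.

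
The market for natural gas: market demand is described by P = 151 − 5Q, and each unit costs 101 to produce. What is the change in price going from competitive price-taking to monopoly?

P rises by 25

Competitive firms price at marginal cost: P = 101, giving Q = 10.
The monopolist equates marginal revenue to marginal cost: 151 − 10Q = 101, so Q = 5. From demand, P = 126.
Change in price: 126 − 101 = 25.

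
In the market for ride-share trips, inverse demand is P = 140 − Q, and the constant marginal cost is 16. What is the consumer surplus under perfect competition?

Perfect competition: P = MC = 16, so 140 − Q = 16 and Q = 124.
CS = ½·(140 − 16)·124 = 7688.

CS = 7688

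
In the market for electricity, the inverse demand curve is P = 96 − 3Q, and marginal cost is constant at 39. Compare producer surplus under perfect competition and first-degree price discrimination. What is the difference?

Perfect competition: P = MC = 39, so 96 − 3Q = 39 and Q = 19.
PS = (39 − 39)·19 = 0.
With perfect price discrimination, output is the efficient level Q = 19 (where demand meets MC), but every buyer pays their willingness to pay: CS = 0 and PS = total surplus.
PS = ½·(96 − 39)·19 = 541.5.
Change in producer surplus: 541.5 − 0 = 541.5.

PS rises by 541.5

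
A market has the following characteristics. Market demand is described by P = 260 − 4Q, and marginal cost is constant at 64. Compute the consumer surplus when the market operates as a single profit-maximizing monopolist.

CS = 1200.5

Monopoly sets MR = MC: 260 − 8Q = 64 ⇒ Q = 24.5, P = 260 − 4·24.5 = 162.
CS = ½·(260 − 162)·24.5 = 1200.5.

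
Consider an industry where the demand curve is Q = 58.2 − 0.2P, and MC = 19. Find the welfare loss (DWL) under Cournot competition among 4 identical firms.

Inverting demand: P = 291 − 5Q.
Competitive firms price at marginal cost: P = 19, giving Q = 54.4.
Cournot with 4 identical firms: the symmetric best-response condition is 291 − 25q = 19. Each firm produces q = 10.88, total output Q = 43.52, price P = 73.4.
DWL is the triangle between Q = 43.52 and Q = 54.4: ½·(54.4 − 43.52)·(73.4 − 19) = 295.936.

DWL = 295.936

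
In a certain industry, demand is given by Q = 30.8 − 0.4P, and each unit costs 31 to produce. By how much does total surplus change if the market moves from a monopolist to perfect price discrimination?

Total surplus rises by 105.8

Inverting demand: P = 77 − 2.5Q.
Monopoly sets MR = MC: 77 − 5Q = 31 ⇒ Q = 9.2, P = 77 − 2.5·9.2 = 54.
CS = ½·(77 − 54)·9.2 = 105.8; PS = (54 − 31)·9.2 = 211.6; TS = 317.4.
A perfectly discriminating monopolist sells every unit with P(Q) ≥ MC(Q), so output equals the competitive quantity Q = 18.4. Each buyer pays their reservation price, so CS = 0 and the firm captures all surplus.
TS = 423.2 (equal to competitive TS).
Change in total surplus: 423.2 − 317.4 = 105.8.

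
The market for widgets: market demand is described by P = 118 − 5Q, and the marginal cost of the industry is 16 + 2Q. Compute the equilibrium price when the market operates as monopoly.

A monopolist chooses Q where MR = MC. MR = 118 − 10Q; setting this equal to 16 + 2Q gives Q = 8.5 and P = 75.5.

P = 75.5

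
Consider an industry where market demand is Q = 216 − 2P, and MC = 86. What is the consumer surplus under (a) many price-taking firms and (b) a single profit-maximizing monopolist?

Inverting demand: P = 108 − 0.5Q.
Under competition P = MC = 86, so Q = (108 − 86)/0.5 = 44.
CS = ½·(108 − 86)·44 = 484.
The monopolist equates marginal revenue to marginal cost: 108 − Q = 86, so Q = 22. From demand, P = 97.
CS = ½·(108 − 97)·22 = 121.

Competition: CS = 484; Monopoly: CS = 121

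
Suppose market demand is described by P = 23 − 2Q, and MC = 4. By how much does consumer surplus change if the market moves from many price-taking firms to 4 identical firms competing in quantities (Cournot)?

Consumer surplus falls by 32.49

Competitive firms price at marginal cost: P = 4, giving Q = 9.5.
CS = ½·(23 − 4)·9.5 = 90.25.
Cournot with 4 identical firms: the symmetric best-response condition is 23 − 10q = 4. Each firm produces q = 1.9, total output Q = 7.6, price P = 7.8.
CS = ½·(23 − 7.8)·7.6 = 57.76.
Change in consumer surplus: 57.76 − 90.25 = −32.49.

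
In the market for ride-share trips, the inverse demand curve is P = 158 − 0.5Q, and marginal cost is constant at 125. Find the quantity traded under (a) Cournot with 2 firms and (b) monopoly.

Cournot with 2 identical firms: the symmetric best-response condition is 158 − 1.5q = 125. Each firm produces q = 22, total output Q = 44, price P = 136.
A monopolist chooses Q where MR = MC. MR = 158 − Q; setting this equal to 125 gives Q = 33 and P = 141.5.

Cournot: Q = 44; Monopoly: Q = 33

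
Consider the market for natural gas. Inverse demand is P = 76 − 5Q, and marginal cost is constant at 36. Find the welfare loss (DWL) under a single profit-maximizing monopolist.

Competitive firms price at marginal cost: P = 36, giving Q = 8.
A monopolist chooses Q where MR = MC. MR = 76 − 10Q; setting this equal to 36 gives Q = 4 and P = 56.
DWL is the triangle between Q = 4 and Q = 8: ½·(8 − 4)·(56 − 36) = 40.

DWL = 40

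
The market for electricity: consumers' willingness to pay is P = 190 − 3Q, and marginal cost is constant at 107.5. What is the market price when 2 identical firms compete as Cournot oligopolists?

In a 2-firm Cournot equilibrium, symmetry and the first-order condition give q = (190 − 107.5)/(9) = 55/6. So Q = 55/3 and P = 135.

P = 135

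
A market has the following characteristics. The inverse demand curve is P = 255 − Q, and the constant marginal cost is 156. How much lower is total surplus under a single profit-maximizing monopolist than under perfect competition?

Total surplus falls by 1225.125

Competitive firms price at marginal cost: P = 156, giving Q = 99.
CS = ½·(255 − 156)·99 = 4900.5; PS = (156 − 156)·99 = 0; TS = 4900.5.
A monopolist chooses Q where MR = MC. MR = 255 − 2Q; setting this equal to 156 gives Q = 49.5 and P = 205.5.
CS = ½·(255 − 205.5)·49.5 = 1225.125; PS = (205.5 − 156)·49.5 = 2450.25; TS = 3675.375.
Change in total surplus: 3675.375 − 4900.5 = −1225.125.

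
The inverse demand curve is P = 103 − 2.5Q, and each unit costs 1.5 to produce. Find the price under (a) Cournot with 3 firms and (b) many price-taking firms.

In a 3-firm Cournot equilibrium, symmetry and the first-order condition give q = (103 − 1.5)/(10) = 10.15. So Q = 30.45 and P = 26.875.
Perfect competition: P = MC = 1.5, so 103 − 2.5Q = 1.5 and Q = 40.6.

Cournot: P = 26.875; Competition: P = 1.5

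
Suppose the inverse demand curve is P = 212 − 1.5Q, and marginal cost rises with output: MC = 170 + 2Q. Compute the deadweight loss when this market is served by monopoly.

Under competition P = MC: 212 − 1.5Q = 170 + 2Q ⇒ Q = 12, P = 194.
A monopolist chooses Q where MR = MC. MR = 212 − 3Q; setting this equal to 170 + 2Q gives Q = 8.4 and P = 199.4.
CS = ½·(212 − 194)·12 = 108; PS = (194·12 − 170·12 − ½·2·12²) = 144; TS = 252.
CS = ½·(212 − 199.4)·8.4 = 52.92; PS = (199.4·8.4 − 170·8.4 − ½·2·8.4²) = 176.4; TS = 229.32.
DWL = 252 − 229.32 = 22.68.

DWL = 22.68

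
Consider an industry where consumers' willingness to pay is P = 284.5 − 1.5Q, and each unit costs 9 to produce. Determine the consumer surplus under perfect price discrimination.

With perfect price discrimination, output is the efficient level Q = 551/3 (where demand meets MC), but every buyer pays their willingness to pay: CS = 0 and PS = total surplus.
CS = 0.

CS = 0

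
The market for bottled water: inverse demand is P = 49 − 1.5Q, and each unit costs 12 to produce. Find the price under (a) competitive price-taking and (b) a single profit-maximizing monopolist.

Competition: P = 12; Monopoly: P = 30.5

Competitive firms price at marginal cost: P = 12, giving Q = 74/3.
Monopoly sets MR = MC: 49 − 3Q = 12 ⇒ Q = 37/3, P = 49 − 1.5·37/3 = 30.5.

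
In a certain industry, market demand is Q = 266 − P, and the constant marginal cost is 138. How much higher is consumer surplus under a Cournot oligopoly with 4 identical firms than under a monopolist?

Inverting demand: P = 266 − Q.
Monopoly sets MR = MC: 266 − 2Q = 138 ⇒ Q = 64, P = 266 − 64 = 202.
CS = ½·(266 − 202)·64 = 2048.
Cournot with 4 identical firms: the symmetric best-response condition is 266 − 5q = 138. Each firm produces q = 25.6, total output Q = 102.4, price P = 163.6.
CS = ½·(266 − 163.6)·102.4 = 5242.88.
Change in consumer surplus: 5242.88 − 2048 = 3194.88.

CS rises by 3194.88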